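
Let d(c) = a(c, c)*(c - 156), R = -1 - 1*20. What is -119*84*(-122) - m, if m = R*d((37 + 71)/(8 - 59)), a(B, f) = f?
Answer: 354471096/289 ≈ 1.2265e+6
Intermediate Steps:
R = -21 (R = -1 - 20 = -21)
d(c) = c*(-156 + c) (d(c) = c*(c - 156) = c*(-156 + c))
m = -2032128/289 (m = -21*(37 + 71)/(8 - 59)*(-156 + (37 + 71)/(8 - 59)) = -21*108/(-51)*(-156 + 108/(-51)) = -21*108*(-1/51)*(-156 + 108*(-1/51)) = -(-756)*(-156 - 36/17)/17 = -(-756)*(-2688)/(17*17) = -21*96768/289 = -2032128/289 ≈ -7031.6)
-119*84*(-122) - m = -119*84*(-122) - 1*(-2032128/289) = -9996*(-122) + 2032128/289 = 1219512 + 2032128/289 = 354471096/289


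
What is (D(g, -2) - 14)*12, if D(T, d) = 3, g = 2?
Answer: -132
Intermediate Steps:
(D(g, -2) - 14)*12 = (3 - 14)*12 = -11*12 = -132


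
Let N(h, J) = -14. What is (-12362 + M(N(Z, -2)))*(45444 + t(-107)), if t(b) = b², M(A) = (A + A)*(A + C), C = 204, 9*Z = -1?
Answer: -1005982026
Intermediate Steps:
Z = -⅑ (Z = (⅑)*(-1) = -⅑ ≈ -0.11111)
M(A) = 2*A*(204 + A) (M(A) = (A + A)*(A + 204) = (2*A)*(204 + A) = 2*A*(204 + A))
(-12362 + M(N(Z, -2)))*(45444 + t(-107)) = (-12362 + 2*(-14)*(204 - 14))*(45444 + (-107)²) = (-12362 + 2*(-14)*190)*(45444 + 11449) = (-12362 - 5320)*56893 = -17682*56893 = -1005982026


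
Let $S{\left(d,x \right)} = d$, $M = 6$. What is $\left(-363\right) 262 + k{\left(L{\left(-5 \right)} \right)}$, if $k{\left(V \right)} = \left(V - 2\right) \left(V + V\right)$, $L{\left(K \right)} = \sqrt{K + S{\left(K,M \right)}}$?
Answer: $-95126 - 4 i \sqrt{10} \approx -95126.0 - 12.649 i$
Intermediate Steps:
$L{\left(K \right)} = \sqrt{2} \sqrt{K}$ ($L{\left(K \right)} = \sqrt{K + K} = \sqrt{2 K} = \sqrt{2} \sqrt{K}$)
$k{\left(V \right)} = 2 V \left(-2 + V\right)$ ($k{\left(V \right)} = \left(-2 + V\right) 2 V = 2 V \left(-2 + V\right)$)
$\left(-363\right) 262 + k{\left(L{\left(-5 \right)} \right)} = \left(-363\right) 262 + 2 \sqrt{2} \sqrt{-5} \left(-2 + \sqrt{2} \sqrt{-5}\right) = -95106 + 2 \sqrt{2} i \sqrt{5} \left(-2 + \sqrt{2} i \sqrt{5}\right) = -95106 + 2 i \sqrt{10} \left(-2 + i \sqrt{10}\right)$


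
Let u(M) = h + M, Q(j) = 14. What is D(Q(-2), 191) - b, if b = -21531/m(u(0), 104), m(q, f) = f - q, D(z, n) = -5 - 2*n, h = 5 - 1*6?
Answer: -6368/35 ≈ -181.94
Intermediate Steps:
h = -1 (h = 5 - 6 = -1)
u(M) = -1 + M
b = -7177/35 (b = -21531/(104 - (-1 + 0)) = -21531/(104 - 1*(-1)) = -21531/(104 + 1) = -21531/105 = -21531*1/105 = -7177/35 ≈ -205.06)
D(Q(-2), 191) - b = (-5 - 2*191) - 1*(-7177/35) = (-5 - 382) + 7177/35 = -387 + 7177/35 = -6368/35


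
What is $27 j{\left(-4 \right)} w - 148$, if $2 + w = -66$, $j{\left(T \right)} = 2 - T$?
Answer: $-11164$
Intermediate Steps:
$w = -68$ ($w = -2 - 66 = -68$)
$27 j{\left(-4 \right)} w - 148 = 27 \left(2 - -4\right) \left(-68\right) - 148 = 27 \left(2 + 4\right) \left(-68\right) - 148 = 27 \cdot 6 \left(-68\right) - 148 = 162 \left(-68\right) - 148 = -11016 - 148 = -11164$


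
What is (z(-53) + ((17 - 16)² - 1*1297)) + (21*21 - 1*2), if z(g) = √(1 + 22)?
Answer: -857 + √23 ≈ -852.20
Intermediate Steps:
z(g) = √23
(z(-53) + ((17 - 16)² - 1*1297)) + (21*21 - 1*2) = (√23 + ((17 - 16)² - 1*1297)) + (21*21 - 1*2) = (√23 + (1² - 1297)) + (441 - 2) = (√23 + (1 - 1297)) + 439 = (√23 - 1296) + 439 = (-1296 + √23) + 439 = -857 + √23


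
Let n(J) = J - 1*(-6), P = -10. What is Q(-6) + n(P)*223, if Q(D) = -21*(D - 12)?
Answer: -514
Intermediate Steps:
Q(D) = 252 - 21*D (Q(D) = -21*(-12 + D) = 252 - 21*D)
n(J) = 6 + J (n(J) = J + 6 = 6 + J)
Q(-6) + n(P)*223 = (252 - 21*(-6)) + (6 - 10)*223 = (252 + 126) - 4*223 = 378 - 892 = -514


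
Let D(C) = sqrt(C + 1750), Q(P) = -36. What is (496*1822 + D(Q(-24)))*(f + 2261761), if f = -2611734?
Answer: -316274799776 - 349973*sqrt(1714) ≈ -3.1629e+11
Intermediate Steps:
D(C) = sqrt(1750 + C)
(496*1822 + D(Q(-24)))*(f + 2261761) = (496*1822 + sqrt(1750 - 36))*(-2611734 + 2261761) = (903712 + sqrt(1714))*(-349973) = -316274799776 - 349973*sqrt(1714)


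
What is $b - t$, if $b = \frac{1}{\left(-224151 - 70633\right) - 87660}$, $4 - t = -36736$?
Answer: $- \frac{14050992561}{382444} \approx -36740.0$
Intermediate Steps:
$t = 36740$ ($t = 4 - -36736 = 4 + 36736 = 36740$)
$b = - \frac{1}{382444}$ ($b = \frac{1}{-294784 - 87660} = \frac{1}{-382444} = - \frac{1}{382444} \approx -2.6148 \cdot 10^{-6}$)
$b - t = - \frac{1}{382444} - 36740 = - \frac{14050992561}{382444}$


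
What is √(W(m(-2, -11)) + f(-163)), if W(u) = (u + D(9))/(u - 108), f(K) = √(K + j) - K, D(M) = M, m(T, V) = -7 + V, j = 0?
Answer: √(31962 + 196*I*√163)/14 ≈ 12.78 + 0.49951*I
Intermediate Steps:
f(K) = √K - K (f(K) = √(K + 0) - K = √K - K)
W(u) = (9 + u)/(-108 + u) (W(u) = (u + 9)/(u - 108) = (9 + u)/(-108 + u))
√(W(m(-2, -11)) + f(-163)) = √((9 + (-7 - 11))/(-108 + (-7 - 11)) + (√(-163) - 1*(-163))) = √((9 - 18)/(-108 - 18) + (I*√163 + 163)) = √(-9/(-126) + (163 + I*√163)) = √(-1/126*(-9) + (163 + I*√163)) = √(1/14 + (163 + I*√163)) = √(2283/14 + I*√163)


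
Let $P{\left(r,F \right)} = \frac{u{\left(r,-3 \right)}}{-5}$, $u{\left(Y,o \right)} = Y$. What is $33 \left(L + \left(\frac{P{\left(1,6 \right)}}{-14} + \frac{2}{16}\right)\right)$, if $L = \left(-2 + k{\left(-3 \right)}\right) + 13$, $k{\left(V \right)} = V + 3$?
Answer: $\frac{102927}{280} \approx 367.6$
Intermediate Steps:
$k{\left(V \right)} = 3 + V$
$P{\left(r,F \right)} = - \frac{r}{5}$ ($P{\left(r,F \right)} = \frac{r}{-5} = r \left(- \frac{1}{5}\right) = - \frac{r}{5}$)
$L = 11$ ($L = \left(-2 + \left(3 - 3\right)\right) + 13 = \left(-2 + 0\right) + 13 = -2 + 13 = 11$)
$33 \left(L + \left(\frac{P{\left(1,6 \right)}}{-14} + \frac{2}{16}\right)\right) = 33 \left(11 + \left(\frac{\left(- \frac{1}{5}\right) 1}{-14} + \frac{2}{16}\right)\right) = 33 \left(11 + \left(\left(- \frac{1}{5}\right) \left(- \frac{1}{14}\right) + 2 \cdot \frac{1}{16}\right)\right) = 33 \left(11 + \left(\frac{1}{70} + \frac{1}{8}\right)\right) = 33 \left(11 + \frac{39}{280}\right) = 33 \cdot \frac{3119}{280} = \frac{102927}{280}$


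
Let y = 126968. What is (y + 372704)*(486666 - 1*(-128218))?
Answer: 307240318048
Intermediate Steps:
(y + 372704)*(486666 - 1*(-128218)) = (126968 + 372704)*(486666 - 1*(-128218)) = 499672*(486666 + 128218) = 499672*614884 = 307240318048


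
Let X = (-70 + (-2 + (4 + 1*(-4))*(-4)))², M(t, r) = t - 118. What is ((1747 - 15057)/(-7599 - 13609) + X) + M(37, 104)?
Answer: 4919897/964 ≈ 5103.6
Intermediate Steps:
M(t, r) = -118 + t
X = 5184 (X = (-70 + (-2 + (4 - 4)*(-4)))² = (-70 + (-2 + 0*(-4)))² = (-70 + (-2 + 0))² = (-70 - 2)² = (-72)² = 5184)
((1747 - 15057)/(-7599 - 13609) + X) + M(37, 104) = ((1747 - 15057)/(-7599 - 13609) + 5184) + (-118 + 37) = (-13310/(-21208) + 5184) - 81 = (-13310*(-1/21208) + 5184) - 81 = (605/964 + 5184) - 81 = 4997981/964 - 81 = 4919897/964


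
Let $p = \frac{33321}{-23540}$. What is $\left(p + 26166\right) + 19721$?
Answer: $\frac{1080146659}{23540} \approx 45886.0$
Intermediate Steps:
$p = - \frac{33321}{23540}$ ($p = 33321 \left(- \frac{1}{23540}\right) = - \frac{33321}{23540} \approx -1.4155$)
$\left(p + 26166\right) + 19721 = \left(- \frac{33321}{23540} + 26166\right) + 19721 = \frac{615914319}{23540} + 19721 = \frac{1080146659}{23540}$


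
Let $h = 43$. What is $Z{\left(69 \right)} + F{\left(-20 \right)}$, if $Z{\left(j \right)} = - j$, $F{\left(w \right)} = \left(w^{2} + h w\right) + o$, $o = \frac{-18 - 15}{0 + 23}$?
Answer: $- \frac{12200}{23} \approx -530.43$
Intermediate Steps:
$o = - \frac{33}{23} \approx -1.4348$
$F{\left(w \right)} = - \frac{33}{23} + w^{2} + 43 w$ ($F{\left(w \right)} = \left(w^{2} + 43 w\right) - \frac{33}{23} = - \frac{33}{23} + w^{2} + 43 w$)
$Z{\left(69 \right)} + F{\left(-20 \right)} = \left(-1\right) 69 + \left(- \frac{33}{23} + \left(-20\right)^{2} + 43 \left(-20\right)\right) = -69 - \frac{10613}{23} = - \frac{12200}{23}$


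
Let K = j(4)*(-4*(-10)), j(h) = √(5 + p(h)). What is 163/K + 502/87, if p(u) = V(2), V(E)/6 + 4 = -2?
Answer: 502/87 - 163*I*√31/1240 ≈ 5.7701 - 0.73189*I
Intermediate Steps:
V(E) = -36 (V(E) = -24 + 6*(-2) = -24 - 12 = -36)
p(u) = -36
j(h) = I*√31 (j(h) = √(5 - 36) = √(-31) = I*√31)
K = 40*I*√31 (K = (I*√31)*(-4*(-10)) = (I*√31)*40 = 40*I*√31 ≈ 222.71*I)
163/K + 502/87 = 163/((40*I*√31)) + 502/87 = 163*(-I*√31/1240) + 502*(1/87) = -163*I*√31/1240 + 502/87 = 502/87 - 163*I*√31/1240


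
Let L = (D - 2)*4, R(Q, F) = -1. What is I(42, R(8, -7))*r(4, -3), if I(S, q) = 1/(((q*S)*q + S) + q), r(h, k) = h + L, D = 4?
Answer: 12/83 ≈ 0.14458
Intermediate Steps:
L = 8 (L = (4 - 2)*4 = 2*4 = 8)
r(h, k) = 8 + h (r(h, k) = h + 8 = 8 + h)
I(S, q) = 1/(S + q + S*q²) (I(S, q) = 1/(((S*q)*q + S) + q) = 1/((S*q² + S) + q) = 1/((S + S*q²) + q) = 1/(S + q + S*q²))
I(42, R(8, -7))*r(4, -3) = (8 + 4)/(42 - 1 + 42*(-1)²) = 12/(42 - 1 + 42*1) = 12/(42 - 1 + 42) = 12/83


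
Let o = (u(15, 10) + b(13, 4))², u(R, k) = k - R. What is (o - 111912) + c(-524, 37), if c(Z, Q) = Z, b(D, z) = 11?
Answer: -112400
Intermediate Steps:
o = 36 (o = ((10 - 1*15) + 11)² = ((10 - 15) + 11)² = (-5 + 11)² = 6² = 36)
(o - 111912) + c(-524, 37) = (36 - 111912) - 524 = -111876 - 524 = -112400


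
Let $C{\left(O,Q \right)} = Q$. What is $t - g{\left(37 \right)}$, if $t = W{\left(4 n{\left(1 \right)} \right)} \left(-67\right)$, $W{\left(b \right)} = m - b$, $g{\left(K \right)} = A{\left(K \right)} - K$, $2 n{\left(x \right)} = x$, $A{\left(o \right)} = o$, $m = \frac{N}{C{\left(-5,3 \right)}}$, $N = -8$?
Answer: $\frac{938}{3} \approx 312.67$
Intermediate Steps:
$m = - \frac{8}{3} \approx -2.6667$
$n{\left(x \right)} = \frac{x}{2}$
$g{\left(K \right)} = 0$ ($g{\left(K \right)} = K - K = 0$)
$W{\left(b \right)} = - \frac{8}{3} - b$
$t = \frac{938}{3}$ ($t = \left(- \frac{8}{3} - 4 \cdot \frac{1}{2} \cdot 1\right) \left(-67\right) = \left(- \frac{8}{3} - 4 \cdot \frac{1}{2}\right) \left(-67\right) = \left(- \frac{8}{3} - 2\right) \left(-67\right) = \left(- \frac{14}{3}\right) \left(-67\right) = \frac{938}{3} \approx 312.67$)
$t - g{\left(37 \right)} = \frac{938}{3} - 0 = \frac{938}{3} + 0 = \frac{938}{3}$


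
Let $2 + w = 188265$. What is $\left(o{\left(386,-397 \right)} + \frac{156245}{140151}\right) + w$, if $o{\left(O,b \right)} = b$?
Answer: $\frac{26329764011}{140151} \approx 1.8787 \cdot 10^{5}$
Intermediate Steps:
$w = 188263$ ($w = -2 + 188265 = 188263$)
$\left(o{\left(386,-397 \right)} + \frac{156245}{140151}\right) + w = \left(-397 + \frac{156245}{140151}\right) + 188263 = - \frac{55483702}{140151} + 188263 = \frac{26329764011}{140151}$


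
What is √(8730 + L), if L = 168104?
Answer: √176834 ≈ 420.52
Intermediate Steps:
√(8730 + L) = √(8730 + 168104) = √176834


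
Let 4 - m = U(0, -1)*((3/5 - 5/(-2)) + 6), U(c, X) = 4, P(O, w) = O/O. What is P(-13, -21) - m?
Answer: 167/5 ≈ 33.400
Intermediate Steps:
P(O, w) = 1
m = -162/5 (m = 4 - 4*((3/5 - 5/(-2)) + 6) = 4 - 4*((3*(⅕) - 5*(-½)) + 6) = 4 - 4*((⅗ + 5/2) + 6) = 4 - 4*(31/10 + 6) = 4 - 4*91/10 = 4 - 1*182/5 = 4 - 182/5 = -162/5 ≈ -32.400)
P(-13, -21) - m = 1 - 1*(-162/5) = 1 + 162/5 = 167/5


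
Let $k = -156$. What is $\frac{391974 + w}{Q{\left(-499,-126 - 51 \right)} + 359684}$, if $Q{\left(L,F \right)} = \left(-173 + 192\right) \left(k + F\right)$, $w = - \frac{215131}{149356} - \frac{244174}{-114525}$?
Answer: $\frac{6704725493880769}{6044170036236300} \approx 1.1093$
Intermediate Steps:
$w = \frac{11830974169}{17104995900}$ ($w = \left(-215131\right) \frac{1}{149356} - - \frac{244174}{114525} = - \frac{215131}{149356} + \frac{244174}{114525} = \frac{11830974169}{17104995900} \approx 0.69167$)
$Q{\left(L,F \right)} = -2964 + 19 F$ ($Q{\left(L,F \right)} = \left(-173 + 192\right) \left(-156 + F\right) = 19 \left(-156 + F\right) = -2964 + 19 F$)
$\frac{391974 + w}{Q{\left(-499,-126 - 51 \right)} + 359684} = \frac{391974 + \frac{11830974169}{17104995900}}{\left(-2964 + 19 \left(-126 - 51\right)\right) + 359684} = \frac{6704725493880769}{17104995900 \left(\left(-2964 + 19 \left(-126 - 51\right)\right) + 359684\right)} = \frac{6704725493880769}{17104995900 \left(\left(-2964 + 19 \left(-177\right)\right) + 359684\right)} = \frac{6704725493880769}{17104995900 \left(\left(-2964 - 3363\right) + 359684\right)} = \frac{6704725493880769}{17104995900 \left(-6327 + 359684\right)} = \frac{6704725493880769}{17104995900 \cdot 353357} = \frac{6704725493880769}{17104995900} \cdot \frac{1}{353357} = \frac{6704725493880769}{6044170036236300}$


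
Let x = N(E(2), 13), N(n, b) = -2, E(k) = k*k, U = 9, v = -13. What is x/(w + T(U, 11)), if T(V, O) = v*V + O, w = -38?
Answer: 1/72 ≈ 0.013889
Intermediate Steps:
E(k) = k²
T(V, O) = O - 13*V (T(V, O) = -13*V + O = O - 13*V)
x = -2
x/(w + T(U, 11)) = -2/(-38 + (11 - 13*9)) = -2/(-38 + (11 - 117)) = -2/(-38 - 106) = -2/(-144) = -1/144*(-2) = 1/72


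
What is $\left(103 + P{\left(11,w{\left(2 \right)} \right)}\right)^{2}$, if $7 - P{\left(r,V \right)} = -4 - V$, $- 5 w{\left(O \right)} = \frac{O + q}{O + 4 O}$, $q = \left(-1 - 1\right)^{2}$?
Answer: $\frac{8105409}{625} \approx 12969.0$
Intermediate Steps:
$q = 4$ ($q = \left(-2\right)^{2} = 4$)
$w{\left(O \right)} = - \frac{4 + O}{25 O}$ ($w{\left(O \right)} = - \frac{\left(O + 4\right) \frac{1}{O + 4 O}}{5} = - \frac{\left(4 + O\right) \frac{1}{5 O}}{5} = - \frac{\frac{1}{5} \frac{1}{O} \left(4 + O\right)}{5} = - \frac{4 + O}{25 O}$)
$P{\left(r,V \right)} = 11 + V$ ($P{\left(r,V \right)} = 7 - \left(-4 - V\right) = 7 + \left(4 + V\right) = 11 + V$)
$\left(103 + P{\left(11,w{\left(2 \right)} \right)}\right)^{2} = \left(103 + \left(11 + \frac{-4 - 2}{25 \cdot 2}\right)\right)^{2} = \left(103 + \left(11 + \frac{1}{25} \cdot \frac{1}{2} \left(-4 - 2\right)\right)\right)^{2} = \left(103 + \left(11 + \frac{1}{25} \cdot \frac{1}{2} \left(-6\right)\right)\right)^{2} = \left(103 + \left(11 - \frac{3}{25}\right)\right)^{2} = \left(103 + \frac{272}{25}\right)^{2} = \left(\frac{2847}{25}\right)^{2} = \frac{8105409}{625}$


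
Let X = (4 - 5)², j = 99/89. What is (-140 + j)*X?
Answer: -12361/89 ≈ -138.89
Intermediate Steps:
j = 99/89 (j = 99*(1/89) = 99/89 ≈ 1.1124)
X = 1 (X = (-1)² = 1)
(-140 + j)*X = (-140 + 99/89)*1 = -12361/89*1 = -12361/89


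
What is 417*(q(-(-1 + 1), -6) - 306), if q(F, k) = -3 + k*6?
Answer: -143865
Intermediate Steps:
q(F, k) = -3 + 6*k
417*(q(-(-1 + 1), -6) - 306) = 417*((-3 + 6*(-6)) - 306) = 417*((-3 - 36) - 306) = 417*(-39 - 306) = 417*(-345) = -143865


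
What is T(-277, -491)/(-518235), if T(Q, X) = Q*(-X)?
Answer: 136007/518235 ≈ 0.26244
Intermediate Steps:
T(Q, X) = -Q*X
T(-277, -491)/(-518235) = -1*(-277)*(-491)/(-518235) = -136007*(-1/518235) = 136007/518235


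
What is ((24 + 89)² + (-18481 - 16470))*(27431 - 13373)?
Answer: -311834556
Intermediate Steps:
((24 + 89)² + (-18481 - 16470))*(27431 - 13373) = (113² - 34951)*14058 = (12769 - 34951)*14058 = -22182*14058 = -311834556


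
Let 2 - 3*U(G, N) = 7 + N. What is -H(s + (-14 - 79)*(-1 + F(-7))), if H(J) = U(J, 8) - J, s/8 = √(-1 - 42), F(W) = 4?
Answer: -824/3 + 8*I*√43 ≈ -274.67 + 52.46*I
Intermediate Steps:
s = 8*I*√43 (s = 8*√(-1 - 42) = 8*√(-43) = 8*(I*√43) = 8*I*√43 ≈ 52.46*I)
U(G, N) = -5/3 - N/3 (U(G, N) = ⅔ - (7 + N)/3 = ⅔ + (-7/3 - N/3) = -5/3 - N/3)
H(J) = -13/3 - J (H(J) = (-5/3 - ⅓*8) - J = (-5/3 - 8/3) - J = -13/3 - J)
-H(s + (-14 - 79)*(-1 + F(-7))) = -(-13/3 - (8*I*√43 + (-14 - 79)*(-1 + 4))) = -(-13/3 - (8*I*√43 - 93*3)) = -(-13/3 - (8*I*√43 - 279)) = -(-13/3 - (-279 + 8*I*√43)) = -(-13/3 + (279 - 8*I*√43)) = -(824/3 - 8*I*√43) = -824/3 + 8*I*√43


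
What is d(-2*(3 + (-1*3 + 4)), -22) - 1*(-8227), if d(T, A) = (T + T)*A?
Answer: 8579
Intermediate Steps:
d(T, A) = 2*A*T (d(T, A) = (2*T)*A = 2*A*T)
d(-2*(3 + (-1*3 + 4)), -22) - 1*(-8227) = 2*(-22)*(-2*(3 + (-1*3 + 4))) - 1*(-8227) = 2*(-22)*(-2*(3 + (-3 + 4))) + 8227 = 2*(-22)*(-2*(3 + 1)) + 8227 = 2*(-22)*(-2*4) + 8227 = 2*(-22)*(-8) + 8227 = 352 + 8227 = 8579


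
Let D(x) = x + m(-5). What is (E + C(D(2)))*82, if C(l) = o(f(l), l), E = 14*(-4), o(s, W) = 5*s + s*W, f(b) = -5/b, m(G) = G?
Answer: -12956/3 ≈ -4318.7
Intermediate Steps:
o(s, W) = 5*s + W*s
E = -56
D(x) = -5 + x (D(x) = x - 5 = -5 + x)
C(l) = -5*(5 + l)/l (C(l) = (-5/l)*(5 + l) = -5*(5 + l)/l)
(E + C(D(2)))*82 = (-56 + (-5 - 25/(-5 + 2)))*82 = (-56 + (-5 - 25/(-3)))*82 = (-56 + (-5 - 25*(-⅓)))*82 = (-56 + (-5 + 25/3))*82 = (-56 + 10/3)*82 = -158/3*82 = -12956/3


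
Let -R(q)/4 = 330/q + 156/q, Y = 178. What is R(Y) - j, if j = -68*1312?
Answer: 7939252/89 ≈ 89205.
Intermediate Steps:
R(q) = -1944/q (R(q) = -4*(330/q + 156/q) = -1944/q)
j = -89216
R(Y) - j = -1944/178 - 1*(-89216) = -1944*1/178 + 89216 = -972/89 + 89216 = 7939252/89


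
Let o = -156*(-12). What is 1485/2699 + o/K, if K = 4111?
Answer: 11157363/11095589 ≈ 1.0056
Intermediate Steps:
o = 1872
1485/2699 + o/K = 1485/2699 + 1872/4111 = 11157363/11095589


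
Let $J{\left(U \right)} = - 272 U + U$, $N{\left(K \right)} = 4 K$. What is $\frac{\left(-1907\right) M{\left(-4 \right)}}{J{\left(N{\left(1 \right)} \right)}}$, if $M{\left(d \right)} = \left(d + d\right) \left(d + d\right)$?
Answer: $\frac{30512}{271} \approx 112.59$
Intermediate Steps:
$M{\left(d \right)} = 4 d^{2}$ ($M{\left(d \right)} = 2 d 2 d = 4 d^{2}$)
$J{\left(U \right)} = - 271 U$
$\frac{\left(-1907\right) M{\left(-4 \right)}}{J{\left(N{\left(1 \right)} \right)}} = \frac{\left(-1907\right) 4 \left(-4\right)^{2}}{\left(-271\right) 4 \cdot 1} = \frac{\left(-1907\right) 4 \cdot 16}{\left(-271\right) 4} = \frac{\left(-1907\right) 64}{-1084} = \left(-122048\right) \left(- \frac{1}{1084}\right) = \frac{30512}{271}$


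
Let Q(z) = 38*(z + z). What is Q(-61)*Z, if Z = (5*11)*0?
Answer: 0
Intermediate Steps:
Q(z) = 76*z (Q(z) = 38*(2*z) = 76*z)
Z = 0 (Z = 55*0 = 0)
Q(-61)*Z = (76*(-61))*0 = -4636*0 = 0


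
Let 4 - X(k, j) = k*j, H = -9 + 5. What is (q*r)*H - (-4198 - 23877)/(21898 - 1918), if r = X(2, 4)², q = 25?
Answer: -6387985/3996 ≈ -1598.6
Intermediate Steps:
H = -4
X(k, j) = 4 - j*k (X(k, j) = 4 - k*j = 4 - j*k)
r = 16 (r = (4 - 1*4*2)² = (4 - 8)² = (-4)² = 16)
(q*r)*H - (-4198 - 23877)/(21898 - 1918) = (25*16)*(-4) - (-4198 - 23877)/(21898 - 1918) = 400*(-4) - (-28075)/19980 = -1600 - (-28075)/19980 = -1600 - 1*(-5615/3996) = -1600 + 5615/3996 = -6387985/3996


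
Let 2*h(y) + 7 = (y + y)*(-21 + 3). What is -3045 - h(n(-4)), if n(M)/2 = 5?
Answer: -5723/2 ≈ -2861.5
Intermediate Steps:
n(M) = 10 (n(M) = 2*5 = 10)
h(y) = -7/2 - 18*y (h(y) = -7/2 + ((y + y)*(-21 + 3))/2 = -7/2 + ((2*y)*(-18))/2 = -7/2 + (-36*y)/2 = -7/2 - 18*y)
-3045 - h(n(-4)) = -3045 - (-7/2 - 18*10) = -3045 - (-7/2 - 180) = -3045 - 1*(-367/2) = -3045 + 367/2 = -5723/2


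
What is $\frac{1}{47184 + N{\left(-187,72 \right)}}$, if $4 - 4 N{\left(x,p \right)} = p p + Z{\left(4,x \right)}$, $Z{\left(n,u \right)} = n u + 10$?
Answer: $\frac{2}{92147} \approx 2.1704 \cdot 10^{-5}$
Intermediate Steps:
$Z{\left(n,u \right)} = 10 + n u$
$N{\left(x,p \right)} = - \frac{3}{2} - x - \frac{p^{2}}{4}$ ($N{\left(x,p \right)} = 1 - \frac{p p + \left(10 + 4 x\right)}{4} = 1 - \frac{p^{2} + \left(10 + 4 x\right)}{4} = 1 - \frac{10 + p^{2} + 4 x}{4} = 1 - \left(\frac{5}{2} + x + \frac{p^{2}}{4}\right) = - \frac{3}{2} - x - \frac{p^{2}}{4}$)
$\frac{1}{47184 + N{\left(-187,72 \right)}} = \frac{1}{47184 - \left(- \frac{371}{2} + 1296\right)} = \frac{1}{47184 - \frac{2221}{2}} = \frac{1}{\frac{92147}{2}} = \frac{2}{92147}$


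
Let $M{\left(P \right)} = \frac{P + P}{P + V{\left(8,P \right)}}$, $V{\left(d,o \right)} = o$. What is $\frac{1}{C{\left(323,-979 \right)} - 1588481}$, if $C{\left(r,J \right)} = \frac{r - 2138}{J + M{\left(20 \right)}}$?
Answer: $- \frac{326}{517844201} \approx -6.2953 \cdot 10^{-7}$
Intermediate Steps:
$M{\left(P \right)} = 1$ ($M{\left(P \right)} = \frac{P + P}{P + P} = \frac{2 P}{2 P} = 2 P \frac{1}{2 P} = 1$)
$C{\left(r,J \right)} = \frac{-2138 + r}{1 + J}$ ($C{\left(r,J \right)} = \frac{r - 2138}{J + 1} = \frac{-2138 + r}{1 + J}$)
$\frac{1}{C{\left(323,-979 \right)} - 1588481} = \frac{1}{\frac{-2138 + 323}{1 - 979} - 1588481} = \frac{1}{\frac{1}{-978} \left(-1815\right) - 1588481} = \frac{1}{\left(- \frac{1}{978}\right) \left(-1815\right) - 1588481} = \frac{1}{\frac{605}{326} - 1588481} = \frac{1}{- \frac{517844201}{326}} = - \frac{326}{517844201}$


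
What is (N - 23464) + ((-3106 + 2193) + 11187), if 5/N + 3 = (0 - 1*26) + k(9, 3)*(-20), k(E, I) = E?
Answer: -2756715/209 ≈ -13190.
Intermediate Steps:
N = -5/209 (N = 5/(-3 + ((0 - 1*26) + 9*(-20))) = 5/(-3 + ((0 - 26) - 180)) = 5/(-3 + (-26 - 180)) = 5/(-3 - 206) = 5/(-209) = 5*(-1/209) = -5/209 ≈ -0.023923)
(N - 23464) + ((-3106 + 2193) + 11187) = (-5/209 - 23464) + ((-3106 + 2193) + 11187) = -4903981/209 + (-913 + 11187) = -4903981/209 + 10274 = -2756715/209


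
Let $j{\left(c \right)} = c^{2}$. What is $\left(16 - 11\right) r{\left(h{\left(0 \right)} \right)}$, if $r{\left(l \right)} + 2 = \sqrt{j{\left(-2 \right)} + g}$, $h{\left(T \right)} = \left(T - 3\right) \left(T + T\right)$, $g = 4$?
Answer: $-10 + 10 \sqrt{2} \approx 4.1421$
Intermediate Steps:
$h{\left(T \right)} = 2 T \left(-3 + T\right)$ ($h{\left(T \right)} = \left(-3 + T\right) 2 T = 2 T \left(-3 + T\right)$)
$r{\left(l \right)} = -2 + 2 \sqrt{2}$ ($r{\left(l \right)} = -2 + \sqrt{\left(-2\right)^{2} + 4} = -2 + \sqrt{4 + 4} = -2 + \sqrt{8} = -2 + 2 \sqrt{2}$)
$\left(16 - 11\right) r{\left(h{\left(0 \right)} \right)} = \left(16 - 11\right) \left(-2 + 2 \sqrt{2}\right) = 5 \left(-2 + 2 \sqrt{2}\right) = -10 + 10 \sqrt{2}$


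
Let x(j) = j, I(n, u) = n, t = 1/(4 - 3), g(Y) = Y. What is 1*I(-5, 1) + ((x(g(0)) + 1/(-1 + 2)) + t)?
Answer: -3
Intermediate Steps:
t = 1 (t = 1/1 = 1)
1*I(-5, 1) + ((x(g(0)) + 1/(-1 + 2)) + t) = 1*(-5) + ((0 + 1/(-1 + 2)) + 1) = -5 + ((0 + 1/1) + 1) = -5 + ((0 + 1) + 1) = -5 + (1 + 1) = -5 + 2 = -3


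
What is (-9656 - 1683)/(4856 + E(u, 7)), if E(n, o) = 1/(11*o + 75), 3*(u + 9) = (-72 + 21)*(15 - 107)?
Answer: -1723528/738113 ≈ -2.3350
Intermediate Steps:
u = 1555 (u = -9 + ((-72 + 21)*(15 - 107))/3 = -9 + (-51*(-92))/3 = -9 + (⅓)*4692 = -9 + 1564 = 1555)
E(n, o) = 1/(75 + 11*o)
(-9656 - 1683)/(4856 + E(u, 7)) = (-9656 - 1683)/(4856 + 1/(75 + 11*7)) = -11339/(4856 + 1/(75 + 77)) = -11339/(4856 + 1/152) = -11339/738113/152 = -11339*152/738113 = -1723528/738113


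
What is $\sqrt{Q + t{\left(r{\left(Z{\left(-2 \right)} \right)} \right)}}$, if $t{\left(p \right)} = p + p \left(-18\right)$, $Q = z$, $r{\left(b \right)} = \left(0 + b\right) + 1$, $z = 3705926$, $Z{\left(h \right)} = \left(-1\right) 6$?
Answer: $3 \sqrt{411779} \approx 1925.1$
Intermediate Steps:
$Z{\left(h \right)} = -6$
$r{\left(b \right)} = 1 + b$ ($r{\left(b \right)} = b + 1 = 1 + b$)
$Q = 3705926$
$t{\left(p \right)} = - 17 p$ ($t{\left(p \right)} = p - 18 p = - 17 p$)
$\sqrt{Q + t{\left(r{\left(Z{\left(-2 \right)} \right)} \right)}} = \sqrt{3705926 - 17 \left(1 - 6\right)} = \sqrt{3705926 - -85} = \sqrt{3705926 + 85} = \sqrt{3706011} = 3 \sqrt{411779}$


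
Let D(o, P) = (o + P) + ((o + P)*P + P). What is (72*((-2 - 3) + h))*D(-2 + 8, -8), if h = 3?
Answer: -864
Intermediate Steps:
D(o, P) = o + 2*P + P*(P + o) (D(o, P) = (P + o) + ((P + o)*P + P) = (P + o) + (P*(P + o) + P) = (P + o) + (P + P*(P + o)) = o + 2*P + P*(P + o))
(72*((-2 - 3) + h))*D(-2 + 8, -8) = (72*((-2 - 3) + 3))*((-2 + 8) + (-8)² + 2*(-8) - 8*(-2 + 8)) = (72*(-5 + 3))*(6 + 64 - 16 - 8*6) = (72*(-2))*(6 + 64 - 16 - 48) = -144*6 = -864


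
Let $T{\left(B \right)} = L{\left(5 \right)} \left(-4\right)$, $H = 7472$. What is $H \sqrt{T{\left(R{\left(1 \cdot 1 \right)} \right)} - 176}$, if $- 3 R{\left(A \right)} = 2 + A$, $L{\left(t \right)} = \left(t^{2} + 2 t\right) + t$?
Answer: $29888 i \sqrt{21} \approx 1.3696 \cdot 10^{5} i$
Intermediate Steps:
$L{\left(t \right)} = t^{2} + 3 t$
$R{\left(A \right)} = - \frac{2}{3} - \frac{A}{3}$ ($R{\left(A \right)} = - \frac{2 + A}{3} = - \frac{2}{3} - \frac{A}{3}$)
$T{\left(B \right)} = -160$ ($T{\left(B \right)} = 5 \left(3 + 5\right) \left(-4\right) = 5 \cdot 8 \left(-4\right) = 40 \left(-4\right) = -160$)
$H \sqrt{T{\left(R{\left(1 \cdot 1 \right)} \right)} - 176} = 7472 \sqrt{-160 - 176} = 7472 \sqrt{-336} = 7472 \cdot 4 i \sqrt{21} = 29888 i \sqrt{21}$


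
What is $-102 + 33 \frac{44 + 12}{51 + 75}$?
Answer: $- \frac{262}{3} \approx -87.333$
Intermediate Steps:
$-102 + 33 \frac{44 + 12}{51 + 75} = -102 + 33 \cdot \frac{56}{126} = -102 + 33 \cdot 56 \cdot \frac{1}{126} = -102 + 33 \cdot \frac{4}{9} = -102 + \frac{44}{3} = - \frac{262}{3}$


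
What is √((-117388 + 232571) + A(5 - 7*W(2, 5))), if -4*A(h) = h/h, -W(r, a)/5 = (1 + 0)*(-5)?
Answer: √460731/2 ≈ 339.39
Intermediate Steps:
W(r, a) = 25 (W(r, a) = -5*(1 + 0)*(-5) = -5*(-5) = 25)
A(h) = -¼ (A(h) = -h/(4*h) = -¼*1 = -¼)
√((-117388 + 232571) + A(5 - 7*W(2, 5))) = √((-117388 + 232571) - ¼) = √(115183 - ¼) = √(460731/4) = √460731/2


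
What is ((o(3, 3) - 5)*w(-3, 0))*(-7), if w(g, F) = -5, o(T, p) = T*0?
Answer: -175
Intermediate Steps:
o(T, p) = 0
((o(3, 3) - 5)*w(-3, 0))*(-7) = ((0 - 5)*(-5))*(-7) = -5*(-5)*(-7) = 25*(-7) = -175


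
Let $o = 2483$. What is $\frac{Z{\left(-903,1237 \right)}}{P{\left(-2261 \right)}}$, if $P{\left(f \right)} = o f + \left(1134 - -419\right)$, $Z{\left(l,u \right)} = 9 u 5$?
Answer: $- \frac{11133}{1122502} \approx -0.009918$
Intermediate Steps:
$Z{\left(l,u \right)} = 45 u$
$P{\left(f \right)} = 1553 + 2483 f$ ($P{\left(f \right)} = 2483 f + \left(1134 - -419\right) = 2483 f + \left(1134 + 419\right) = 2483 f + 1553 = 1553 + 2483 f$)
$\frac{Z{\left(-903,1237 \right)}}{P{\left(-2261 \right)}} = \frac{45 \cdot 1237}{1553 + 2483 \left(-2261\right)} = \frac{55665}{1553 - 5614063} = \frac{55665}{-5612510} = 55665 \left(- \frac{1}{5612510}\right) = - \frac{11133}{1122502}$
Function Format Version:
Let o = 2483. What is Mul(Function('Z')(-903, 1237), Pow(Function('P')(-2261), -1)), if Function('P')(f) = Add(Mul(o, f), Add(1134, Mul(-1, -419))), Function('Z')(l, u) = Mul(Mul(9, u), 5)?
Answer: Rational(-11133, 1122502) ≈ -0.0099180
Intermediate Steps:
Function('Z')(l, u) = Mul(45, u)
Function('P')(f) = Add(1553, Mul(2483, f)) (Function('P')(f) = Add(Mul(2483, f), Add(1134, Mul(-1, -419))) = Add(Mul(2483, f), Add(1134, 419)) = Add(Mul(2483, f), 1553) = Add(1553, Mul(2483, f)))
Mul(Function('Z')(-903, 1237), Pow(Function('P')(-2261), -1)) = Mul(Mul(45, 1237), Pow(Add(1553, Mul(2483, -2261)), -1)) = Mul(55665, Pow(Add(1553, -5614063), -1)) = Mul(55665, Pow(-5612510, -1)) = Mul(55665, Rational(-1, 5612510)) = Rational(-11133, 1122502)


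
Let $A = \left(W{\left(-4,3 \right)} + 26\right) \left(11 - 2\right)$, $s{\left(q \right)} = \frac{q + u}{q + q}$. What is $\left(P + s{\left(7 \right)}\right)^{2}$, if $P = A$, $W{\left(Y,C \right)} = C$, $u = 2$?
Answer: $\frac{13417569}{196} \approx 68457.0$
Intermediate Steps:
$s{\left(q \right)} = \frac{2 + q}{2 q}$ ($s{\left(q \right)} = \frac{q + 2}{q + q} = \frac{2 + q}{2 q}$)
$A = 261$ ($A = \left(3 + 26\right) \left(11 - 2\right) = 29 \cdot 9 = 261$)
$P = 261$
$\left(P + s{\left(7 \right)}\right)^{2} = \left(261 + \frac{2 + 7}{2 \cdot 7}\right)^{2} = \left(261 + \frac{1}{2} \cdot \frac{1}{7} \cdot 9\right)^{2} = \left(261 + \frac{9}{14}\right)^{2} = \left(\frac{3663}{14}\right)^{2} = \frac{13417569}{196}$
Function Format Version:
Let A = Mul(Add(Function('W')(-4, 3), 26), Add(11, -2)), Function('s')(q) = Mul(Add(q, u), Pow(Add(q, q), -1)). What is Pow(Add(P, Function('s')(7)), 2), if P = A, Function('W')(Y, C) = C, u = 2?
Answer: Rational(13417569, 196) ≈ 68457.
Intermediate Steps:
Function('s')(q) = Mul(Rational(1, 2), Pow(q, -1), Add(2, q)) (Function('s')(q) = Mul(Add(q, 2), Pow(Add(q, q), -1)) = Mul(Add(2, q), Pow(Mul(2, q), -1)) = Mul(Add(2, q), Mul(Rational(1, 2), Pow(q, -1))) = Mul(Rational(1, 2), Pow(q, -1), Add(2, q)))
A = 261 (A = Mul(Add(3, 26), Add(11, -2)) = Mul(29, 9) = 261)
P = 261
Pow(Add(P, Function('s')(7)), 2) = Pow(Add(261, Mul(Rational(1, 2), Pow(7, -1), Add(2, 7))), 2) = Pow(Add(261, Mul(Rational(1, 2), Rational(1, 7), 9)), 2) = Pow(Add(261, Rational(9, 14)), 2) = Pow(Rational(3663, 14), 2) = Rational(13417569, 196)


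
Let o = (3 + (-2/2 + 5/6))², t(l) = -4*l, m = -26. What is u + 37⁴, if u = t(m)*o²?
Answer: 304699855/162 ≈ 1.8809e+6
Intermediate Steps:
o = 289/36 (o = (3 + (-2*½ + 5*(⅙)))² = (3 + (-1 + ⅚))² = (3 - ⅙)² = (17/6)² = 289/36 ≈ 8.0278)
u = 1085773/162 (u = (-4*(-26))*(289/36)² = 104*(83521/1296) = 1085773/162 ≈ 6702.3)
u + 37⁴ = 1085773/162 + 37⁴ = 1085773/162 + 1874161 = 304699855/162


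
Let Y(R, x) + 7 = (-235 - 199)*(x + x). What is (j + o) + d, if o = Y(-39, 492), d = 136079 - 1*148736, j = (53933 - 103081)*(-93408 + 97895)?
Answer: -220966796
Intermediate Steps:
j = -220527076 (j = -49148*4487 = -220527076)
d = -12657 (d = 136079 - 148736 = -12657)
Y(R, x) = -7 - 868*x (Y(R, x) = -7 + (-235 - 199)*(x + x) = -7 - 868*x)
o = -427063 (o = -7 - 868*492 = -7 - 427056 = -427063)
(j + o) + d = (-220527076 - 427063) - 12657 = -220954139 - 12657 = -220966796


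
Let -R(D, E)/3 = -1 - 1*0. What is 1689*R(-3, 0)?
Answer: 5067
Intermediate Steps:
R(D, E) = 3 (R(D, E) = -3*(-1 - 1*0) = -3*(-1 + 0) = -3*(-1) = 3)
1689*R(-3, 0) = 1689*3 = 5067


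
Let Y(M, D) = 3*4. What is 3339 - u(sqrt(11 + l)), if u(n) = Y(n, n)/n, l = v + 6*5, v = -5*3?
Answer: 3339 - 6*sqrt(26)/13 ≈ 3336.6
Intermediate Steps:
v = -15
l = 15 (l = -15 + 6*5 = -15 + 30 = 15)
Y(M, D) = 12
u(n) = 12/n
3339 - u(sqrt(11 + l)) = 3339 - 12/(sqrt(11 + 15)) = 3339 - 12/(sqrt(26)) = 3339 - 12*sqrt(26)/26 = 3339 - 6*sqrt(26)/13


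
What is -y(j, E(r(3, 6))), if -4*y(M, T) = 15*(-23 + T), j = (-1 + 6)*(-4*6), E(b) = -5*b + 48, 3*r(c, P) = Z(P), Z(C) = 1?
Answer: 175/2 ≈ 87.500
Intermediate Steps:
r(c, P) = ⅓ (r(c, P) = (⅓)*1 = ⅓)
E(b) = 48 - 5*b
j = -120 (j = 5*(-24) = -120)
y(M, T) = 345/4 - 15*T/4 (y(M, T) = -15*(-23 + T)/4 = -(-345 + 15*T)/4 = 345/4 - 15*T/4)
-y(j, E(r(3, 6))) = -(345/4 - 15*(48 - 5*⅓)/4) = -(345/4 - 15*(48 - 5/3)/4) = -(345/4 - 15/4*139/3) = -(345/4 - 695/4) = -1*(-175/2) = 175/2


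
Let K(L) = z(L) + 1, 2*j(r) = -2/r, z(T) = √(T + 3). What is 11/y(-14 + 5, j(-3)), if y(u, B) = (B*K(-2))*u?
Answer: -11/6 ≈ -1.8333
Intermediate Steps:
z(T) = √(3 + T)
j(r) = -1/r (j(r) = (-2/r)/2 = -1/r)
K(L) = 1 + √(3 + L) (K(L) = √(3 + L) + 1 = 1 + √(3 + L))
y(u, B) = 2*B*u (y(u, B) = (B*(1 + √(3 - 2)))*u = (B*(1 + √1))*u = (B*(1 + 1))*u = (B*2)*u = (2*B)*u = 2*B*u)
11/y(-14 + 5, j(-3)) = 11/((2*(-1/(-3))*(-14 + 5))) = 11/((2*(-1*(-⅓))*(-9))) = 11/((2*(⅓)*(-9))) = 11/(-6) = 11*(-⅙) = -11/6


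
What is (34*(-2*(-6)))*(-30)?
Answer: -12240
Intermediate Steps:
(34*(-2*(-6)))*(-30) = (34*12)*(-30) = 408*(-30) = -12240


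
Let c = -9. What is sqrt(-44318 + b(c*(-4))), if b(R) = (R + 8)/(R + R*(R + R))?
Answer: I*sqrt(2125534795)/219 ≈ 210.52*I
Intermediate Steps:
b(R) = (8 + R)/(R + 2*R**2) (b(R) = (8 + R)/(R + R*(2*R)) = (8 + R)/(R + 2*R**2))
sqrt(-44318 + b(c*(-4))) = sqrt(-44318 + (8 - 9*(-4))/(((-9*(-4)))*(1 + 2*(-9*(-4))))) = sqrt(-44318 + (8 + 36)/(36*(1 + 2*36))) = sqrt(-44318 + (1/36)*44/(1 + 72)) = sqrt(-44318 + (1/36)*44/73) = sqrt(-44318 + (1/36)*(1/73)*44) = sqrt(-44318 + 11/657) = sqrt(-29116915/657) = I*sqrt(2125534795)/219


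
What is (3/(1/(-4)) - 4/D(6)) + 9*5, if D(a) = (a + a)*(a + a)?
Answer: 1187/36 ≈ 32.972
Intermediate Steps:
D(a) = 4*a² (D(a) = (2*a)*(2*a) = 4*a²)
(3/(1/(-4)) - 4/D(6)) + 9*5 = (3/(1/(-4)) - 4/(4*6²)) + 9*5 = (3/(-¼) - 4/(4*36)) + 45 = (3*(-4) - 4/144) + 45 = (-12 - 4*1/144) + 45 = (-12 - 1/36) + 45 = -433/36 + 45 = 1187/36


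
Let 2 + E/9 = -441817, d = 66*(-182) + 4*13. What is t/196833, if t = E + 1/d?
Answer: -47557397161/2354122680 ≈ -20.202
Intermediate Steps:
d = -11960 (d = -12012 + 52 = -11960)
E = -3976371 (E = -18 + 9*(-441817) = -18 - 3976353 = -3976371)
t = -47557397161/11960 (t = -3976371 + 1/(-11960) = -3976371 - 1/11960 = -47557397161/11960 ≈ -3.9764e+6)
t/196833 = -47557397161/11960/196833 = -47557397161/11960*1/196833 = -47557397161/2354122680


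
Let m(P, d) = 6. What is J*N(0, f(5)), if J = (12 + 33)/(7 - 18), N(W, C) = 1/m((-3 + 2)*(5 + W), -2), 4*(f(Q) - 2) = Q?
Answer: -15/22 ≈ -0.68182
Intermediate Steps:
f(Q) = 2 + Q/4
N(W, C) = 1/6
J = -45/11 (J = 45/(-11) = 45*(-1/11) = -45/11 ≈ -4.0909)
J*N(0, f(5)) = -45/11*1/6 = -15/22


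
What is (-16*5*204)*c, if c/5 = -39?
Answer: 3182400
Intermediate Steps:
c = -195 (c = 5*(-39) = -195)
(-16*5*204)*c = (-16*5*204)*(-195) = -80*204*(-195) = -16320*(-195) = 3182400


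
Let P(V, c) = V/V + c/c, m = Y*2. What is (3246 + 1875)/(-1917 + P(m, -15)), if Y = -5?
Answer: -5121/1915 ≈ -2.6742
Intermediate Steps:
m = -10 (m = -5*2 = -10)
P(V, c) = 2 (P(V, c) = 1 + 1 = 2)
(3246 + 1875)/(-1917 + P(m, -15)) = (3246 + 1875)/(-1917 + 2) = 5121/(-1915) = 5121*(-1/1915) = -5121/1915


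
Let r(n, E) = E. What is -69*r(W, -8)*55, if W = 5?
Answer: 30360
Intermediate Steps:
-69*r(W, -8)*55 = -69*(-8)*55 = 552*55 = 30360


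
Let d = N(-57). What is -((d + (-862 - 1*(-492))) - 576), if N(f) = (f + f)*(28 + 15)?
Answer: 5848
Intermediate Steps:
N(f) = 86*f (N(f) = (2*f)*43 = 86*f)
d = -4902 (d = 86*(-57) = -4902)
-((d + (-862 - 1*(-492))) - 576) = -((-4902 + (-862 - 1*(-492))) - 576) = -((-4902 + (-862 + 492)) - 576) = -((-4902 - 370) - 576) = -(-5272 - 576) = -1*(-5848) = 5848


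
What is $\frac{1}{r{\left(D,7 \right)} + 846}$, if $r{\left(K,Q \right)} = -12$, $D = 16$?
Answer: $\frac{1}{834} \approx 0.001199$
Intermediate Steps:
$\frac{1}{r{\left(D,7 \right)} + 846} = \frac{1}{-12 + 846} = \frac{1}{834}$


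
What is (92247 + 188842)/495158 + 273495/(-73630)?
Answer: -5736332707/1822924177 ≈ -3.1468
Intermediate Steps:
(92247 + 188842)/495158 + 273495/(-73630) = 281089*(1/495158) + 273495*(-1/73630) = 281089/495158 - 54699/14726 = -5736332707/1822924177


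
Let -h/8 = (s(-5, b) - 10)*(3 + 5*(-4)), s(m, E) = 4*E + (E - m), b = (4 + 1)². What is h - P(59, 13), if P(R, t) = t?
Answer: 16307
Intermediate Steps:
b = 25 (b = 5² = 25)
s(m, E) = -m + 5*E
h = 16320 (h = -8*((-1*(-5) + 5*25) - 10)*(3 + 5*(-4)) = -8*((5 + 125) - 10)*(3 - 20) = -8*(130 - 10)*(-17) = -960*(-17) = -8*(-2040) = 16320)
h - P(59, 13) = 16320 - 1*13 = 16320 - 13 = 16307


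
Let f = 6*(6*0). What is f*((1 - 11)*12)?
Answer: 0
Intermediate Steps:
f = 0 (f = 6*0 = 0)
f*((1 - 11)*12) = 0*((1 - 11)*12) = 0*(-10*12) = 0*(-120) = 0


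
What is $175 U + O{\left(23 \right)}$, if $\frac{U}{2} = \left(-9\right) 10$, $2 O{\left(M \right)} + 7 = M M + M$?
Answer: $- \frac{62455}{2} \approx -31228.0$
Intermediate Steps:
$O{\left(M \right)} = - \frac{7}{2} + \frac{M}{2} + \frac{M^{2}}{2}$ ($O{\left(M \right)} = - \frac{7}{2} + \frac{M M + M}{2} = - \frac{7}{2} + \frac{M^{2} + M}{2} = - \frac{7}{2} + \frac{M + M^{2}}{2} = - \frac{7}{2} + \left(\frac{M}{2} + \frac{M^{2}}{2}\right) = - \frac{7}{2} + \frac{M}{2} + \frac{M^{2}}{2}$)
$U = -180$ ($U = 2 \left(\left(-9\right) 10\right) = 2 \left(-90\right) = -180$)
$175 U + O{\left(23 \right)} = 175 \left(-180\right) + \left(- \frac{7}{2} + \frac{1}{2} \cdot 23 + \frac{23^{2}}{2}\right) = -31500 + \left(- \frac{7}{2} + \frac{23}{2} + \frac{1}{2} \cdot 529\right) = -31500 + \left(- \frac{7}{2} + \frac{23}{2} + \frac{529}{2}\right) = -31500 + \frac{545}{2} = - \frac{62455}{2}$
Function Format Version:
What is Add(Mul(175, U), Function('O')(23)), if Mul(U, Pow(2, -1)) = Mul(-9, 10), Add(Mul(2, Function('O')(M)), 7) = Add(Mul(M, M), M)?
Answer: Rational(-62455, 2) ≈ -31228.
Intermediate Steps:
Function('O')(M) = Add(Rational(-7, 2), Mul(Rational(1, 2), M), Mul(Rational(1, 2), Pow(M, 2))) (Function('O')(M) = Add(Rational(-7, 2), Mul(Rational(1, 2), Add(Mul(M, M), M))) = Add(Rational(-7, 2), Mul(Rational(1, 2), Add(Pow(M, 2), M))) = Add(Rational(-7, 2), Mul(Rational(1, 2), Add(M, Pow(M, 2)))) = Add(Rational(-7, 2), Add(Mul(Rational(1, 2), M), Mul(Rational(1, 2), Pow(M, 2)))) = Add(Rational(-7, 2), Mul(Rational(1, 2), M), Mul(Rational(1, 2), Pow(M, 2))))
U = -180 (U = Mul(2, Mul(-9, 10)) = Mul(2, -90) = -180)
Add(Mul(175, U), Function('O')(23)) = Add(Mul(175, -180), Add(Rational(-7, 2), Mul(Rational(1, 2), 23), Mul(Rational(1, 2), Pow(23, 2)))) = Add(-31500, Add(Rational(-7, 2), Rational(23, 2), Mul(Rational(1, 2), 529))) = Add(-31500, Add(Rational(-7, 2), Rational(23, 2), Rational(529, 2))) = Add(-31500, Rational(545, 2)) = Rational(-62455, 2)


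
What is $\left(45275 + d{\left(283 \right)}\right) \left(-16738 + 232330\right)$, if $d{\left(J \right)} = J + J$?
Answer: $9882952872$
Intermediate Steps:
$d{\left(J \right)} = 2 J$
$\left(45275 + d{\left(283 \right)}\right) \left(-16738 + 232330\right) = \left(45275 + 2 \cdot 283\right) \left(-16738 + 232330\right) = \left(45275 + 566\right) 215592 = 45841 \cdot 215592 = 9882952872$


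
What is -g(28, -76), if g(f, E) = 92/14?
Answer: -46/7 ≈ -6.5714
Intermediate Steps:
g(f, E) = 46/7 (g(f, E) = 92*(1/14) = 46/7)
-g(28, -76) = -1*46/7 = -46/7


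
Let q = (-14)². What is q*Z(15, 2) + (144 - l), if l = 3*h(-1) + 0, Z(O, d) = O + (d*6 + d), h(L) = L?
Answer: 5831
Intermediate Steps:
Z(O, d) = O + 7*d (Z(O, d) = O + (6*d + d) = O + 7*d)
l = -3 (l = 3*(-1) + 0 = -3 + 0 = -3)
q = 196
q*Z(15, 2) + (144 - l) = 196*(15 + 7*2) + (144 - 1*(-3)) = 196*(15 + 14) + (144 + 3) = 196*29 + 147 = 5684 + 147 = 5831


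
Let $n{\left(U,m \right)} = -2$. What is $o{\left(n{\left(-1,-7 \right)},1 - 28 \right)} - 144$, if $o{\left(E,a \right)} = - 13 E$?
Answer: $-118$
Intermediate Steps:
$o{\left(n{\left(-1,-7 \right)},1 - 28 \right)} - 144 = \left(-13\right) \left(-2\right) - 144 = 26 - 144 = -118$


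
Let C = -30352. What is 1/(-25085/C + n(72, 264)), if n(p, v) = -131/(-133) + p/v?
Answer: 906224/1888715 ≈ 0.47981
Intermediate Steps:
n(p, v) = 131/133 + p/v (n(p, v) = -131*(-1/133) + p/v = 131/133 + p/v)
1/(-25085/C + n(72, 264)) = 1/(-25085/(-30352) + (131/133 + 72/264)) = 1/(-25085*(-1/30352) + (131/133 + 72*(1/264))) = 1/(25085/30352 + (131/133 + 3/11)) = 1/(25085/30352 + 1840/1463) = 1/(1888715/906224) = 906224/1888715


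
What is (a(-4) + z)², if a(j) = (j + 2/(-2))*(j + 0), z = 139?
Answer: 25281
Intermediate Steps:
a(j) = j*(-1 + j) (a(j) = (j + 2*(-½))*j = (j - 1)*j = (-1 + j)*j = j*(-1 + j))
(a(-4) + z)² = (-4*(-1 - 4) + 139)² = (-4*(-5) + 139)² = (20 + 139)² = 159² = 25281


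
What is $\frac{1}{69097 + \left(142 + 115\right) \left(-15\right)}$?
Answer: $\frac{1}{65242} \approx 1.5328 \cdot 10^{-5}$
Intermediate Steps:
$\frac{1}{69097 + \left(142 + 115\right) \left(-15\right)} = \frac{1}{69097 + 257 \left(-15\right)} = \frac{1}{69097 - 3855} = \frac{1}{65242}$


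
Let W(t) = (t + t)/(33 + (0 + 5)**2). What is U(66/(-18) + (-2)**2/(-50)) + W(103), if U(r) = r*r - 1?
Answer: 2706119/163125 ≈ 16.589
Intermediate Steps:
U(r) = -1 + r**2 (U(r) = r**2 - 1 = -1 + r**2)
W(t) = t/29 (W(t) = (2*t)/(33 + 5**2) = (2*t)/(33 + 25) = (2*t)/58 = (2*t)*(1/58) = t/29)
U(66/(-18) + (-2)**2/(-50)) + W(103) = (-1 + (66/(-18) + (-2)**2/(-50))**2) + (1/29)*103 = (-1 + (66*(-1/18) + 4*(-1/50))**2) + 103/29 = (-1 + (-11/3 - 2/25)**2) + 103/29 = (-1 + (-281/75)**2) + 103/29 = (-1 + 78961/5625) + 103/29 = 73336/5625 + 103/29 = 2706119/163125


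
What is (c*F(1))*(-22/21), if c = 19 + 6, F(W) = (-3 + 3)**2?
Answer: 0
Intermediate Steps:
F(W) = 0 (F(W) = 0**2 = 0)
c = 25
(c*F(1))*(-22/21) = (25*0)*(-22/21) = 0*(-22*1/21) = 0*(-22/21) = 0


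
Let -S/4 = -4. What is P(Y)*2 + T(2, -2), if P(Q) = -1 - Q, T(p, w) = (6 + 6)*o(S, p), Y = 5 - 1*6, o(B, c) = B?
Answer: 192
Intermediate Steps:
S = 16 (S = -4*(-4) = 16)
Y = -1 (Y = 5 - 6 = -1)
T(p, w) = 192 (T(p, w) = (6 + 6)*16 = 12*16 = 192)
P(Y)*2 + T(2, -2) = (-1 - 1*(-1))*2 + 192 = (-1 + 1)*2 + 192 = 0*2 + 192 = 0 + 192 = 192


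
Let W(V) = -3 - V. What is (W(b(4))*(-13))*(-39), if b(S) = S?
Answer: -3549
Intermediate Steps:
(W(b(4))*(-13))*(-39) = ((-3 - 1*4)*(-13))*(-39) = ((-3 - 4)*(-13))*(-39) = -7*(-13)*(-39) = 91*(-39) = -3549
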